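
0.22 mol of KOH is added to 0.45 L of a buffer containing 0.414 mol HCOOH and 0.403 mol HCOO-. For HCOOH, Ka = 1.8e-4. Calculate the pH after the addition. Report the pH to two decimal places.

pH = 4.25

OH- converts HCOOH to HCOO-: HCOOH → 0.194 mol, HCOO- → 0.623 mol.
pKa = −log(1.8 × 10^-4) = 3.745
Henderson–Hasselbalch with mole ratio 0.623/0.194: pH = 3.745 + (+0.507)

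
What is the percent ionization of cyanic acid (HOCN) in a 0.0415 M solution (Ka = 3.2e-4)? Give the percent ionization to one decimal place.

HOCN ⇌ OCN- + H+; let x = [H+] at equilibrium.
Ka = x²/(C₀ − x); solving the quadratic gives x = 3.49 × 10^-3 M.
% ionization = x/C₀ × 100% = 3.49 × 10^-3/0.0415 × 100% = 8.4%

8.4%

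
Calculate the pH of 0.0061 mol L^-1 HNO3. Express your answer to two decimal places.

HNO3 is a strong acid and dissociates completely, so [H+] = 0.0061 M.
pH = -log(0.0061) = 2.21

pH = 2.21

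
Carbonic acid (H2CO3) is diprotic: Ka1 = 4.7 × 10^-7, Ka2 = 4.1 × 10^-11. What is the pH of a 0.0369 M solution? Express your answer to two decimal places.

pH = 3.88

Ka1 ≫ Ka2, so treat the first dissociation as the only significant source of H+.
Ka1 = x²/(0.0369 − x) = 4.7 × 10^-7
x ≈ √(4.7 × 10^-7 × 0.0369) = 1.32 × 10^-4 M
pH = −log(1.32 × 10^-4) = 3.88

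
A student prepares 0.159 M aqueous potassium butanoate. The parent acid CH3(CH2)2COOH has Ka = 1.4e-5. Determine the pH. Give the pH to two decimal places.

pH = 9.03

CH3(CH2)2COO- is the conjugate base of the weak acid CH3(CH2)2COOH.
Kb = Kw/Ka = 1.0×10^-14 / 1.4 × 10^-5 = 7.14 × 10^-10
From the ICE table, Kb = [OH-]²/(0.159 − [OH-]) = 7.14 × 10^-10.
Assume [OH-] ≪ 0.159: [OH-] ≈ √(7.14 × 10^-10 × 0.159) = 1.07 × 10^-5 M
([OH-]/C₀ = 0.0067% < 5%, so the approximation holds.)
pOH = 4.97, so pH = 14.00 − pOH = 9.03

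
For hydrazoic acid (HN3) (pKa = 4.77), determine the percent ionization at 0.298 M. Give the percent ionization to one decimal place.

0.8%

HN3 ⇌ N3- + H+; let x = [H+] at equilibrium.
Ka = 10^(−4.77) = 1.70 × 10^-5
x ≈ √(Ka·C₀) = √(1.70 × 10^-5 × 0.298) = 2.25 × 10^-3 M
% ionization = x/C₀ × 100% = 2.25 × 10^-3/0.298 × 100% = 0.8%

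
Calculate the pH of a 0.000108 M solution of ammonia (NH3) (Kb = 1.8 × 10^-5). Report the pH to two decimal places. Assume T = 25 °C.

NH3 + H2O ⇌ NH4+ + OH-
Kb = x²/(0.000108 − x) = 1.8 × 10^-5
Here C₀/Kb ≈ 6, so the small-x approximation fails. Use the quadratic:
x = [−1.8e-05 + √(1.8e-05² + 7.78e-09)]/2 = 3.60 × 10^-5 M
pOH = −log(3.60 × 10^-5) = 4.44; pH = 14.00 − 4.44 = 9.56

pH = 9.56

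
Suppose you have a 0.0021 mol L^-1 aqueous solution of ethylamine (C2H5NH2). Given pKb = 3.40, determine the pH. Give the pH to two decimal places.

C2H5NH2 + H2O ⇌ C2H5NH3+ + OH-
Kb = 10^(−3.40) = 3.98 × 10^-4
Let x = [OH-] at equilibrium. Kb = x²/(0.0021 − x).
x is not negligible relative to C₀; solve x² + 0.000398·x − 8.36e-07 = 0.
x = (−Kb + √(Kb² + 4·Kb·C₀))/2 = 7.37 × 10^-4 M
pOH = −log(7.37 × 10^-4) = 3.13; pH = 14.00 − 3.13 = 10.87

pH = 10.87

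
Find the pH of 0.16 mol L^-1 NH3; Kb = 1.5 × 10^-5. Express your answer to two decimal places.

NH3 + H2O ⇌ NH4+ + OH-
Kb = x²/(0.16 − x) = 1.5 × 10^-5
Neglecting x in the denominator: x = √(1.5 × 10^-5 × 0.16) = 1.55 × 10^-3 M
Check: 0.97% ionized — well under 5%, approximation valid.
pOH = −log(1.55 × 10^-3) = 2.81; pH = 14.00 − 2.81 = 11.19

pH = 11.19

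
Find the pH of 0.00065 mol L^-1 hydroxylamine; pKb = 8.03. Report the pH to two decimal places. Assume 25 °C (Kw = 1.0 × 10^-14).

NH2OH + H2O ⇌ NH3OH+ + OH-
Kb = 10^(−8.03) = 9.33 × 10^-9
Kb = [OH-]²/(0.00065 − [OH-]) = 9.33 × 10^-9
Since Kb ≪ C₀, [OH-] ≈ √(Kb·C₀) = 2.46 × 10^-6 M.
pOH = 5.61, so pH = 14.00 − pOH = 8.39

pH = 8.39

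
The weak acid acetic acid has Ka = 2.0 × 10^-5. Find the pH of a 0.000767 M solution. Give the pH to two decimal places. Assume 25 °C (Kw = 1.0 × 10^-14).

CH3COOH ⇌ CH3COO- + H+
From the ICE table, Ka = [H+]²/(0.000767 − [H+]) = 2.0 × 10^-5.
The 5% rule fails; solving [H+]² + Ka·[H+] − Ka·C₀ = 0 exactly:
[H+] = (−Ka + √(Ka² + 4·Ka·C₀))/2 = 1.14 × 10^-4 M
pH = −log[H+] = −log(1.14 × 10^-4) = 3.94

pH = 3.94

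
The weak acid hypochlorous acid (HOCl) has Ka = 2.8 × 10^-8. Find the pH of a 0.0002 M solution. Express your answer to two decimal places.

pH = 5.63

HOCl ⇌ OCl- + H+
From the ICE table, Ka = x²/(0.0002 − x) = 2.8 × 10^-8.
Assume x ≪ 0.0002: x ≈ √(2.8 × 10^-8 × 0.0002) = 2.37 × 10^-6 M
pH = −log[H+] = −log(2.37 × 10^-6) = 5.63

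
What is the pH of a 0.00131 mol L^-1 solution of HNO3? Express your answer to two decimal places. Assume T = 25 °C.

HNO3 is a strong acid and dissociates completely, so [H+] = 0.00131 M.
pH = -log(0.00131) = 2.88

pH = 2.88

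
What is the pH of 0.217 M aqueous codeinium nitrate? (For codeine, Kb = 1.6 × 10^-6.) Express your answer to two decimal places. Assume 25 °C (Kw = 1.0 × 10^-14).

pH = 4.43

C18H22NO3+ is the conjugate acid of the weak base C18H21NO3.
Ka = Kw/Kb = 1.0×10^-14 / 1.6 × 10^-6 = 6.25 × 10^-9
From the ICE table, Ka = x²/(0.217 − x) = 6.25 × 10^-9.
Assume x ≪ 0.217: x ≈ √(6.25 × 10^-9 × 0.217) = 3.68 × 10^-5 M
(x/C₀ = 0.017% < 5%, so the approximation holds.)
pH = −log(3.68 × 10^-5) = 4.43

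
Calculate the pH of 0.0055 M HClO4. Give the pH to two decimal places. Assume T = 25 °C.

pH = 2.26

HClO4 is a strong acid and dissociates completely, so [H+] = 0.0055 M.
pH = -log(0.0055) = 2.26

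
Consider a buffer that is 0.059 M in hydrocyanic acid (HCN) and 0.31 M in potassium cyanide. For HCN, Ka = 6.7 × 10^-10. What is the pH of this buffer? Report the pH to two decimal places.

pKa = −log(6.7 × 10^-10) = 9.174
Using pH = pKa + log([base]/[acid]) with [base]/[acid] = 0.31/0.059:
pH = 9.174 + (+0.721) = 9.89

pH = 9.89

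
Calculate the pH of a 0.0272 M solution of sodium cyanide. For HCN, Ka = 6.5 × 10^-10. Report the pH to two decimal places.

CN- is the conjugate base of the weak acid HCN.
Kb = Kw/Ka = 1.0×10^-14 / 6.5 × 10^-10 = 1.54 × 10^-5
From the ICE table, Kb = [OH-]²/(0.0272 − [OH-]) = 1.54 × 10^-5.
Neglecting [OH-] in the denominator: [OH-] = √(1.54 × 10^-5 × 0.0272) = 6.47 × 10^-4 M
pOH = −log(6.47 × 10^-4) = 3.19; pH = 14.00 − 3.19 = 10.81

pH = 10.81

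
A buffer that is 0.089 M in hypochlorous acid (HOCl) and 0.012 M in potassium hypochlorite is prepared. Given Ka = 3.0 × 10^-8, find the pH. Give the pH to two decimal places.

pH = 6.65

pKa = −log(3.0 × 10^-8) = 7.523
pH = pKa + log([A⁻]/[HA]) = 7.523 + log(0.012/0.089)
pH = 7.523 + (-0.870) = 6.65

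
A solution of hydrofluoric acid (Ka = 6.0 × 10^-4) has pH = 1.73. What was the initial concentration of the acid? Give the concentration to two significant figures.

[H+] = 10^(-1.73) = 1.86 × 10^-2 M = x
Ka = x²/(C₀ − x) ⇒ C₀ = x + x²/Ka
C₀ = 1.86 × 10^-2 + (1.86 × 10^-2)²/(6.0 × 10^-4) = 5.95 × 10^-1 M

C₀ = 6.0 × 10^-1 M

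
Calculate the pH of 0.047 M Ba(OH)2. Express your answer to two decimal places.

Ba(OH)2 is a strong base (each formula unit releases 2 OH-); [OH-] = 0.094 M.
pOH = -log(0.094) = 1.03
pH = 14.00 - 1.03 = 12.97

pH = 12.97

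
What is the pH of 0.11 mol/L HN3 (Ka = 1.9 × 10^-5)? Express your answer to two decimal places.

HN3 ⇌ N3- + H+
Let x = [H+] at equilibrium. Ka = x²/(0.11 − x).
Assume x ≪ 0.11: x ≈ √(1.9 × 10^-5 × 0.11) = 1.45 × 10^-3 M
pH = −log(1.45 × 10^-3) = 2.84

pH = 2.84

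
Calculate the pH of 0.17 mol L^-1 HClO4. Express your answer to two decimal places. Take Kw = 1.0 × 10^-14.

HClO4 is a strong acid and dissociates completely, so [H+] = 0.17 M.
pH = -log(0.17) = 0.77

pH = 0.77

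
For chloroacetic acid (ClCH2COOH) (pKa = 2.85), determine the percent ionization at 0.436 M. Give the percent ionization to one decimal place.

5.5%

ClCH2COOH ⇌ ClCH2COO- + H+; let x = [H+] at equilibrium.
Ka = 10^(−2.85) = 1.41 × 10^-3
Ka = x²/(C₀ − x); solving the quadratic gives x = 2.41 × 10^-2 M.
Fraction ionized = 2.41 × 10^-2 / 0.436 = 0.0553 → 5.5%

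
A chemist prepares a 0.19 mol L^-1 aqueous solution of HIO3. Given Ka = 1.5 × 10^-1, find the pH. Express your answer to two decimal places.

HIO3 ⇌ IO3- + H+
From the ICE table, Ka = [H+]²/(0.19 − [H+]) = 1.5 × 10^-1.
Here C₀/Ka ≈ 1.27, so the small-[H+] approximation fails. Use the quadratic:
[H+] = [−0.15 + √(0.15² + 0.114)]/2 = 1.10 × 10^-1 M
pH = −log[H+] = −log(1.10 × 10^-1) = 0.96

pH = 0.96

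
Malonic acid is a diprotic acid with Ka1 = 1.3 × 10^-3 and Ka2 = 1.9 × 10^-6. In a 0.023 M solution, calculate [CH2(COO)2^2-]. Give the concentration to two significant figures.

1.9 × 10^-6 M

First ionization gives [H+] ≈ [CH2(COOH)COO-] = 4.86 × 10^-3 M.
Second step: Ka2 = [H+][CH2(COO)2^2-]/[CH2(COOH)COO-] ≈ [CH2(COO)2^2-] (since [H+] ≈ [CH2(COOH)COO-]).
So [CH2(COO)2^2-] ≈ Ka2.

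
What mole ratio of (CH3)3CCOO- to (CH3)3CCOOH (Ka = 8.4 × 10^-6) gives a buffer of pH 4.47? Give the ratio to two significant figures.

ratio = 0.25

pKa = -log(8.4 × 10^-6) = 5.076
pH = pKa + log(r) ⇒ log(r) = 4.47 − 5.076 = -0.606
r = [(CH3)3CCOO-]/[(CH3)3CCOOH] = 10^(-0.606) = 0.248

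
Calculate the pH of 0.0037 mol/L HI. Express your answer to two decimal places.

HI is a strong acid and dissociates completely, so [H+] = 0.0037 M.
pH = -log(0.0037) = 2.43

pH = 2.43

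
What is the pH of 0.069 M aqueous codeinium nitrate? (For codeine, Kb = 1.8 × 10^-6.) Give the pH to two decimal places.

pH = 4.71

C18H22NO3+ is the conjugate acid of the weak base C18H21NO3.
Ka = Kw/Kb = 1.0×10^-14 / 1.8 × 10^-6 = 5.56 × 10^-9
Ka = x²/(0.069 − x) = 5.56 × 10^-9
Neglecting x in the denominator: x = √(5.56 × 10^-9 × 0.069) = 1.96 × 10^-5 M
pH = −log[H+] = −log(1.96 × 10^-5) = 4.71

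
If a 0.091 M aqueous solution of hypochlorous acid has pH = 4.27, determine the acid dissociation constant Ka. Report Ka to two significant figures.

[H+] = 10^(-4.27) = 5.37 × 10^-5 M
At equilibrium [HA] = 0.091 − 5.37 × 10^-5 = 9.09 × 10^-2 M
Ka = [H+][A-]/[HA] = (5.37 × 10^-5)² / 9.09 × 10^-2 = 3.2 × 10^-8

Ka = 3.2 × 10^-8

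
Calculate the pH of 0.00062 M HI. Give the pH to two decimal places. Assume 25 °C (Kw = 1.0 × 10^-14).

HI is a strong acid and dissociates completely, so [H+] = 0.00062 M.
pH = -log(0.00062) = 3.21

pH = 3.21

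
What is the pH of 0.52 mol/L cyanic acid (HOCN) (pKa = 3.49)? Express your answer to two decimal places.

pH = 1.89

HOCN ⇌ OCN- + H+
Ka = 10^(−3.49) = 3.24 × 10^-4
From the ICE table, Ka = x²/(0.52 − x) = 3.24 × 10^-4.
Neglecting x in the denominator: x = √(3.24 × 10^-4 × 0.52) = 1.30 × 10^-2 M
Check: 2.5% ionized — well under 5%, approximation valid.
pH = −log(1.30 × 10^-2) = 1.89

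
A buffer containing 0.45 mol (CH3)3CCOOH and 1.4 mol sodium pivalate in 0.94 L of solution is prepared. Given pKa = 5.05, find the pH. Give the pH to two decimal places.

pH = 5.54

Henderson–Hasselbalch: pH = pKa + log([(CH3)3CCOO-]/[(CH3)3CCOOH]) = 5.05 + log(1.4/0.45)
pH = 5.05 + (+0.493) = 5.54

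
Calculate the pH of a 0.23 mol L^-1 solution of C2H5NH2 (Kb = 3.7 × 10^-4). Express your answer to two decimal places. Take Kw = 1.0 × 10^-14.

C2H5NH2 + H2O ⇌ C2H5NH3+ + OH-
Kb = [OH-]²/(0.23 − [OH-]) = 3.7 × 10^-4
Since Kb ≪ C₀, [OH-] ≈ √(Kb·C₀) = 9.22 × 10^-3 M.
Check: 4% ionized — well under 5%, approximation valid.
pOH = 2.04, so pH = 14.00 − pOH = 11.96

pH = 11.96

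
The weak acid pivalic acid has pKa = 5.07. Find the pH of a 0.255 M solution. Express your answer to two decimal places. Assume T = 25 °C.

(CH3)3CCOOH ⇌ (CH3)3CCOO- + H+
Ka = 10^(−5.07) = 8.51 × 10^-6
Let x = [H+] at equilibrium. Ka = x²/(0.255 − x).
Neglecting x in the denominator: x = √(8.51 × 10^-6 × 0.255) = 1.47 × 10^-3 M
pH = −log(1.47 × 10^-3) = 2.83

pH = 2.83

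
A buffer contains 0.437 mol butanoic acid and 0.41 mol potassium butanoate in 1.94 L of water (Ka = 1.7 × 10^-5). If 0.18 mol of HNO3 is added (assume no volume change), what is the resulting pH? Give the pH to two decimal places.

Added H+ converts CH3(CH2)2COO- to CH3(CH2)2COOH: CH3(CH2)2COOH → 0.617 mol, CH3(CH2)2COO- → 0.23 mol.
pKa = −log(1.7 × 10^-5) = 4.770
Henderson–Hasselbalch with mole ratio 0.23/0.617: pH = 4.770 + (-0.429)

pH = 4.34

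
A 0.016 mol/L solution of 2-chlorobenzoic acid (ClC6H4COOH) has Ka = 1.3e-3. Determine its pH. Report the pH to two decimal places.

pH = 2.40

ClC6H4COOH ⇌ ClC6H4COO- + H+
Ka = [H+]²/(0.016 − [H+]) = 1.3 × 10^-3
[H+] is not negligible relative to C₀; solve [H+]² + 0.0013·[H+] − 2.08e-05 = 0.
[H+] = [−0.0013 + √(0.0013² + 8.32e-05)]/2 = 3.96 × 10^-3 M
pH = −log[H+] = −log(3.96 × 10^-3) = 2.40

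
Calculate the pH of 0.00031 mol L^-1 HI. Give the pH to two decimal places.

pH = 3.51

HI is a strong acid and dissociates completely, so [H+] = 0.00031 M.
pH = -log(0.00031) = 3.51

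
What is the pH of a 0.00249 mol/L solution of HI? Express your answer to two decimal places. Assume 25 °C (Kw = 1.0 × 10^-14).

pH = 2.60

HI is a strong acid and dissociates completely, so [H+] = 0.00249 M.
pH = -log(0.00249) = 2.60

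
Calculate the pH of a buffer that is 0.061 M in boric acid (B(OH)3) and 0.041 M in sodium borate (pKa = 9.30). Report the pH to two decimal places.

Henderson–Hasselbalch: pH = pKa + log([B(OH)4-]/[B(OH)3]) = 9.30 + log(0.041/0.061)
pH = 9.30 + (-0.173) = 9.13

pH = 9.13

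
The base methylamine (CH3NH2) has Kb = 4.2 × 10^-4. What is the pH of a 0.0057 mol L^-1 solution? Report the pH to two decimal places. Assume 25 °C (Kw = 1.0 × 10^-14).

CH3NH2 + H2O ⇌ CH3NH3+ + OH-
From the ICE table, Kb = x²/(0.0057 − x) = 4.2 × 10^-4.
Here C₀/Kb ≈ 13.6, so the small-x approximation fails. Use the quadratic:
x = [−0.00042 + √(0.00042² + 9.58e-06)]/2 = 1.35 × 10^-3 M
pOH = −log(1.35 × 10^-3) = 2.87; pH = 14.00 − 2.87 = 11.13

pH = 11.13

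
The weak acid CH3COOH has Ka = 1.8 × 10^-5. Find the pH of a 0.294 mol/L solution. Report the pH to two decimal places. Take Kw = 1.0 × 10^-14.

pH = 2.64

CH3COOH ⇌ CH3COO- + H+
Ka = x²/(0.294 − x) = 1.8 × 10^-5
Neglecting x in the denominator: x = √(1.8 × 10^-5 × 0.294) = 2.30 × 10^-3 M
pH = −log(2.30 × 10^-3) = 2.64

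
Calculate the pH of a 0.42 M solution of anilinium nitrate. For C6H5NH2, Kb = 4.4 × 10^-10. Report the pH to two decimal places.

C6H5NH3+ is the conjugate acid of the weak base C6H5NH2.
Ka = Kw/Kb = 1.0×10^-14 / 4.4 × 10^-10 = 2.27 × 10^-5
Ka = x²/(0.42 − x) = 2.27 × 10^-5
Neglecting x in the denominator: x = √(2.27 × 10^-5 × 0.42) = 3.09 × 10^-3 M
(x/C₀ = 0.74% < 5%, so the approximation holds.)
pH = −log(3.09 × 10^-3) = 2.51

pH = 2.51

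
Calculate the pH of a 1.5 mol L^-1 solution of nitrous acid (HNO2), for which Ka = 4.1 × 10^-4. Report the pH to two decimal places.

pH = 1.61

HNO2 ⇌ NO2- + H+
From the ICE table, Ka = x²/(1.5 − x) = 4.1 × 10^-4.
Since Ka ≪ C₀, x ≈ √(Ka·C₀) = 2.48 × 10^-2 M.
Check: 1.7% ionized — well under 5%, approximation valid.
pH = −log[H+] = −log(2.48 × 10^-2) = 1.61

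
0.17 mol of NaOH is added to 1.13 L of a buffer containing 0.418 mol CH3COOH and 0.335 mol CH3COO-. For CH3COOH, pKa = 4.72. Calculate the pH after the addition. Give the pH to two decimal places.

pH = 5.03

After neutralization: n(CH3COOH) = 0.248 mol, n(CH3COO-) = 0.505 mol.
pH = pKa + log(n_CH3COO-/n_CH3COOH) = 4.72 + log(0.505/0.248) = 4.72 + (+0.309)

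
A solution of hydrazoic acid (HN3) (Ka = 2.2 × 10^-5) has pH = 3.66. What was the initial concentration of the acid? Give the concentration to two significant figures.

C₀ = 2.4 × 10^-3 M

[H+] = 10^(-3.66) = 2.19 × 10^-4 M = x
Ka = x²/(C₀ − x) ⇒ C₀ = x + x²/Ka
C₀ = 2.19 × 10^-4 + (2.19 × 10^-4)²/(2.2 × 10^-5) = 2.40 × 10^-3 M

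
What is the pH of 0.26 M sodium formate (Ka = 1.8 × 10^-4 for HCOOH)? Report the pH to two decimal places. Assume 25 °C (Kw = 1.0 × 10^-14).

pH = 8.58

HCOO- is the conjugate base of the weak acid HCOOH.
Kb = Kw/Ka = 1.0×10^-14 / 1.8 × 10^-4 = 5.56 × 10^-11
From the ICE table, Kb = [OH-]²/(0.26 − [OH-]) = 5.56 × 10^-11.
Assume [OH-] ≪ 0.26: [OH-] ≈ √(5.56 × 10^-11 × 0.26) = 3.80 × 10^-6 M
([OH-]/C₀ = 0.0015% < 5%, so the approximation holds.)
pOH = −log(3.80 × 10^-6) = 5.42; pH = 14.00 − 5.42 = 8.58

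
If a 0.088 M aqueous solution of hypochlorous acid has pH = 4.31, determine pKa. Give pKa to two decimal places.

pKa = 7.56

[H+] = 10^(-4.31) = 4.90 × 10^-5 M
At equilibrium [HA] = 0.088 − 4.90 × 10^-5 = 8.80 × 10^-2 M
Ka = [H+][A-]/[HA] = (4.90 × 10^-5)² / 8.80 × 10^-2 = 2.73 × 10^-8
pKa = -log(2.73 × 10^-8) = 7.56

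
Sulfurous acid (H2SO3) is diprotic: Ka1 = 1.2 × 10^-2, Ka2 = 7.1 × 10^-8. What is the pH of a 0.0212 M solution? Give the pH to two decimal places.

Ka1 ≫ Ka2, so treat the first dissociation as the only significant source of H+.
Ka1 = x²/(0.0212 − x) = 1.2 × 10^-2
Solving the quadratic: x = (−Ka1 + √(Ka1² + 4·Ka1·C₀))/2 = 1.10 × 10^-2 M
pH = −log(1.10 × 10^-2) = 1.96

pH = 1.96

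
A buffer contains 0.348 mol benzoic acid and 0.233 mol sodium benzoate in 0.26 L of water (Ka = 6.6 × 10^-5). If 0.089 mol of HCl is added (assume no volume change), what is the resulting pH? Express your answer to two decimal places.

pH = 3.70

After neutralization: n(C6H5COOH) = 0.437 mol, n(C6H5COO-) = 0.144 mol.
pKa = −log(6.6 × 10^-5) = 4.180
pH = pKa + log(n_C6H5COO-/n_C6H5COOH) = 4.180 + log(0.144/0.437) = 4.180 + (-0.482)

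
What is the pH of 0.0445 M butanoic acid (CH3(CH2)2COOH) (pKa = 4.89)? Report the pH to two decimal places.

CH3(CH2)2COOH ⇌ CH3(CH2)2COO- + H+
Ka = 10^(−4.89) = 1.29 × 10^-5
Ka = x²/(0.0445 − x) = 1.29 × 10^-5
Assume x ≪ 0.0445: x ≈ √(1.29 × 10^-5 × 0.0445) = 7.58 × 10^-4 M
pH = −log[H+] = −log(7.58 × 10^-4) = 3.12

pH = 3.12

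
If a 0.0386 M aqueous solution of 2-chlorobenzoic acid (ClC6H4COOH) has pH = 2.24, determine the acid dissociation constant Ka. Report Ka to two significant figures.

[H+] = 10^(-2.24) = 5.75 × 10^-3 M
At equilibrium [HA] = 0.0386 − 5.75 × 10^-3 = 3.29 × 10^-2 M
Ka = [H+][A-]/[HA] = (5.75 × 10^-3)² / 3.29 × 10^-2 = 1.0 × 10^-3

Ka = 1.0 × 10^-3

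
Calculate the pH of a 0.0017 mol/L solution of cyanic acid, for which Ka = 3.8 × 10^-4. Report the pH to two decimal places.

HOCN ⇌ OCN- + H+
From the ICE table, Ka = [H+]²/(0.0017 − [H+]) = 3.8 × 10^-4.
[H+] is not negligible relative to C₀; solve [H+]² + 0.00038·[H+] − 6.46e-07 = 0.
[H+] = (−Ka + √(Ka² + 4·Ka·C₀))/2 = 6.36 × 10^-4 M
pH = −log[H+] = −log(6.36 × 10^-4) = 3.20

pH = 3.20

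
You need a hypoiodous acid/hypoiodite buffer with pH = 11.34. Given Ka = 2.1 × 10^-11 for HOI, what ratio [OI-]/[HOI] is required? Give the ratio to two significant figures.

ratio = 4.6

pKa = -log(2.1 × 10^-11) = 10.678
pH = pKa + log(r) ⇒ log(r) = 11.34 − 10.678 = +0.662
r = [OI-]/[HOI] = 10^(+0.662) = 4.59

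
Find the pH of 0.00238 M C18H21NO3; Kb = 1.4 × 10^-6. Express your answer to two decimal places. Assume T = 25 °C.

pH = 9.76

C18H21NO3 + H2O ⇌ C18H22NO3+ + OH-
Kb = [OH-]²/(0.00238 − [OH-]) = 1.4 × 10^-6
Neglecting [OH-] in the denominator: [OH-] = √(1.4 × 10^-6 × 0.00238) = 5.77 × 10^-5 M
([OH-]/C₀ = 2.4% < 5%, so the approximation holds.)
pOH = 4.24, so pH = 14.00 − pOH = 9.76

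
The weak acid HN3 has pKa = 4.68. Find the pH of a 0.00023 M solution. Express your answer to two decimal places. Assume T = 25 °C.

pH = 4.22

HN3 ⇌ N3- + H+
Ka = 10^(−4.68) = 2.09 × 10^-5
Let x = [H+] at equilibrium. Ka = x²/(0.00023 − x).
x is not negligible relative to C₀; solve x² + 2.09e-05·x − 4.81e-09 = 0.
x = (−Ka + √(Ka² + 4·Ka·C₀))/2 = 5.97 × 10^-5 M
pH = −log[H+] = −log(5.97 × 10^-5) = 4.22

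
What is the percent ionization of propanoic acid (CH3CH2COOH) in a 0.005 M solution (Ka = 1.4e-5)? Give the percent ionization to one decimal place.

5.2%

CH3CH2COOH ⇌ CH3CH2COO- + H+; let x = [H+] at equilibrium.
Solve x² + 1.4e-05x − 7e-08 = 0 → x = 2.58 × 10^-4 M
Fraction ionized = 2.58 × 10^-4 / 0.005 = 0.0516 → 5.2%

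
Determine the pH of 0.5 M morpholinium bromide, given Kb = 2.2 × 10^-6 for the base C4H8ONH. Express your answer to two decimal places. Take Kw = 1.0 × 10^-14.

pH = 4.32

C4H8ONH2+ is the conjugate acid of the weak base C4H8ONH.
Ka = Kw/Kb = 1.0×10^-14 / 2.2 × 10^-6 = 4.55 × 10^-9
From the ICE table, Ka = [H+]²/(0.5 − [H+]) = 4.55 × 10^-9.
Since Ka ≪ C₀, [H+] ≈ √(Ka·C₀) = 4.77 × 10^-5 M.
Check: 0.0095% ionized — well under 5%, approximation valid.
pH = −log[H+] = −log(4.77 × 10^-5) = 4.32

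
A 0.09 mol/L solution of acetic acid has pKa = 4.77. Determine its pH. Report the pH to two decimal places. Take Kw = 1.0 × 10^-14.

CH3COOH ⇌ CH3COO- + H+
Ka = 10^(−4.77) = 1.70 × 10^-5
Ka = [H+]²/(0.09 − [H+]) = 1.70 × 10^-5
Neglecting [H+] in the denominator: [H+] = √(1.70 × 10^-5 × 0.09) = 1.24 × 10^-3 M
Check: 1.4% ionized — well under 5%, approximation valid.
pH = −log[H+] = −log(1.24 × 10^-3) = 2.91

pH = 2.91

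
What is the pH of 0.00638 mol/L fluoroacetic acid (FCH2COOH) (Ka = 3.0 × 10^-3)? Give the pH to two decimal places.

FCH2COOH ⇌ FCH2COO- + H+
From the ICE table, Ka = [H+]²/(0.00638 − [H+]) = 3.0 × 10^-3.
The 5% rule fails; solving [H+]² + Ka·[H+] − Ka·C₀ = 0 exactly:
[H+] = (−Ka + √(Ka² + 4·Ka·C₀))/2 = 3.12 × 10^-3 M
pH = −log(3.12 × 10^-3) = 2.51

pH = 2.51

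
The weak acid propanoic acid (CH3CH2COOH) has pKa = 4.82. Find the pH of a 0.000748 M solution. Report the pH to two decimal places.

pH = 4.00

CH3CH2COOH ⇌ CH3CH2COO- + H+
Ka = 10^(−4.82) = 1.51 × 10^-5
From the ICE table, Ka = [H+]²/(0.000748 − [H+]) = 1.51 × 10^-5.
[H+] is not negligible relative to C₀; solve [H+]² + 1.51e-05·[H+] − 1.13e-08 = 0.
[H+] = [−1.51e-05 + √(1.51e-05² + 4.52e-08)]/2 = 9.90 × 10^-5 M
pH = −log(9.90 × 10^-5) = 4.00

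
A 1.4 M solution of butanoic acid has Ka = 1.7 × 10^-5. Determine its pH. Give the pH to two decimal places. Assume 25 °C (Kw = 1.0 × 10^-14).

pH = 2.31

CH3(CH2)2COOH ⇌ CH3(CH2)2COO- + H+
From the ICE table, Ka = [H+]²/(1.4 − [H+]) = 1.7 × 10^-5.
Assume [H+] ≪ 1.4: [H+] ≈ √(1.7 × 10^-5 × 1.4) = 4.88 × 10^-3 M
Check: 0.35% ionized — well under 5%, approximation valid.
pH = −log[H+] = −log(4.88 × 10^-3) = 2.31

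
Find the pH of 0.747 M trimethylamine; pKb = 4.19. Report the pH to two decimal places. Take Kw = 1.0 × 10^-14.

pH = 11.84

(CH3)3N + H2O ⇌ (CH3)3NH+ + OH-
Kb = 10^(−4.19) = 6.46 × 10^-5
Let x = [OH-] at equilibrium. Kb = x²/(0.747 − x).
Since Kb ≪ C₀, x ≈ √(Kb·C₀) = 6.95 × 10^-3 M.
Check: 0.93% ionized — well under 5%, approximation valid.
pOH = −log(6.95 × 10^-3) = 2.16; pH = 14.00 − 2.16 = 11.84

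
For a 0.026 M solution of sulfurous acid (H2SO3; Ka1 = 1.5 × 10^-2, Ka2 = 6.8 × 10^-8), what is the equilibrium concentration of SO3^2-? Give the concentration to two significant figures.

First ionization gives [H+] ≈ [HSO3-] = 1.36 × 10^-2 M.
Second step: Ka2 = [H+][SO3^2-]/[HSO3-] ≈ [SO3^2-] (since [H+] ≈ [HSO3-]).
So [SO3^2-] ≈ Ka2.

6.8 × 10^-8 M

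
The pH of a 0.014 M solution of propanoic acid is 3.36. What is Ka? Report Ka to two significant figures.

Ka = 1.4 × 10^-5

[H+] = 10^(-3.36) = 4.37 × 10^-4 M
At equilibrium [HA] = 0.014 − 4.37 × 10^-4 = 1.36 × 10^-2 M
Ka = [H+][A-]/[HA] = (4.37 × 10^-4)² / 1.36 × 10^-2 = 1.4 × 10^-5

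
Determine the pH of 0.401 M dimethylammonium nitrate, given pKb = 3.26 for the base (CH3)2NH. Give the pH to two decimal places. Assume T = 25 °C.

pH = 5.57

(CH3)2NH2+ is the conjugate acid of the weak base (CH3)2NH.
Kb = 10^(−3.26) = 5.50 × 10^-4
Ka = Kw/Kb = 1.0×10^-14 / 5.50 × 10^-4 = 1.82 × 10^-11
Ka = [H+]²/(0.401 − [H+]) = 1.82 × 10^-11
Assume [H+] ≪ 0.401: [H+] ≈ √(1.82 × 10^-11 × 0.401) = 2.70 × 10^-6 M
pH = −log[H+] = −log(2.70 × 10^-6) = 5.57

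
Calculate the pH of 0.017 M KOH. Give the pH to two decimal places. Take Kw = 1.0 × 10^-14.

pH = 12.23

KOH is a strong base; [OH-] = 0.017 M.
pOH = -log(0.017) = 1.77
pH = 14.00 - 1.77 = 12.23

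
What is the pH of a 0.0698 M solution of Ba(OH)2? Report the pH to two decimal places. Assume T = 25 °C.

pH = 13.14

Ba(OH)2 is a strong base (each formula unit releases 2 OH-); [OH-] = 0.14 M.
pOH = -log(0.14) = 0.86
pH = 14.00 - 0.86 = 13.14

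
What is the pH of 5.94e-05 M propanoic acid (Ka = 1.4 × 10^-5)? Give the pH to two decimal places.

pH = 4.64

CH3CH2COOH ⇌ CH3CH2COO- + H+
Ka = x²/(5.94e-05 − x) = 1.4 × 10^-5
Here C₀/Ka ≈ 4.24, so the small-x approximation fails. Use the quadratic:
x = (−Ka + √(Ka² + 4·Ka·C₀))/2 = 2.27 × 10^-5 M
pH = −log(2.27 × 10^-5) = 4.64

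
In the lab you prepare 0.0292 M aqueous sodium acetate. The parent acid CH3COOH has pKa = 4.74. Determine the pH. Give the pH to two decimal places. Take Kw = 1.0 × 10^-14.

pH = 8.60

CH3COO- is the conjugate base of the weak acid CH3COOH.
Ka = 10^(−4.74) = 1.82 × 10^-5
Kb = Kw/Ka = 1.0×10^-14 / 1.82 × 10^-5 = 5.49 × 10^-10
From the ICE table, Kb = x²/(0.0292 − x) = 5.49 × 10^-10.
Assume x ≪ 0.0292: x ≈ √(5.49 × 10^-10 × 0.0292) = 4.00 × 10^-6 M
Check: 0.014% ionized — well under 5%, approximation valid.
pOH = 5.40, so pH = 14.00 − pOH = 8.60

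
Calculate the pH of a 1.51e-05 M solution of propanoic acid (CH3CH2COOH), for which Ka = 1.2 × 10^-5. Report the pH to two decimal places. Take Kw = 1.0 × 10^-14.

pH = 5.06

CH3CH2COOH ⇌ CH3CH2COO- + H+
From the ICE table, Ka = x²/(1.51e-05 − x) = 1.2 × 10^-5.
x is not negligible relative to C₀; solve x² + 1.2e-05·x − 1.81e-10 = 0.
x = (−Ka + √(Ka² + 4·Ka·C₀))/2 = 8.74 × 10^-6 M
pH = −log(8.74 × 10^-6) = 5.06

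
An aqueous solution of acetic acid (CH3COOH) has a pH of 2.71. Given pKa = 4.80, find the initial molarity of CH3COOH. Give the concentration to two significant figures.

[H+] = 10^(-2.71) = 1.95 × 10^-3 M = x
Ka = 10^(−4.80) = 1.58 × 10^-5
Ka = x²/(C₀ − x) ⇒ C₀ = x + x²/Ka
C₀ = 1.95 × 10^-3 + (1.95 × 10^-3)²/(1.58 × 10^-5) = 2.43 × 10^-1 M

C₀ = 2.4 × 10^-1 M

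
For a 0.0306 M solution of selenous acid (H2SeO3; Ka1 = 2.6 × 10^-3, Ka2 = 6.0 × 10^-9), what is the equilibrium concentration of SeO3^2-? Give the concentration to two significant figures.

First ionization gives [H+] ≈ [HSeO3-] = 7.71 × 10^-3 M.
Second step: Ka2 = [H+][SeO3^2-]/[HSeO3-] ≈ [SeO3^2-] (since [H+] ≈ [HSeO3-]).
So [SeO3^2-] ≈ Ka2.

6.0 × 10^-9 M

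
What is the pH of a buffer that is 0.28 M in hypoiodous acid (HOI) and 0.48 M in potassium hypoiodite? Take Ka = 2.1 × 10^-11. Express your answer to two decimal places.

pKa = −log(2.1 × 10^-11) = 10.678
Henderson–Hasselbalch: pH = pKa + log([OI-]/[HOI]) = 10.678 + log(0.48/0.28)
pH = 10.678 + (+0.234) = 10.91

pH = 10.91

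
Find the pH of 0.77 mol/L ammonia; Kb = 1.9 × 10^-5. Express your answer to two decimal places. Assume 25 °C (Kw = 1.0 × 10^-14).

pH = 11.58

NH3 + H2O ⇌ NH4+ + OH-
From the ICE table, Kb = x²/(0.77 − x) = 1.9 × 10^-5.
Neglecting x in the denominator: x = √(1.9 × 10^-5 × 0.77) = 3.82 × 10^-3 M
(x/C₀ = 0.5% < 5%, so the approximation holds.)
pOH = 2.42, so pH = 14.00 − pOH = 11.58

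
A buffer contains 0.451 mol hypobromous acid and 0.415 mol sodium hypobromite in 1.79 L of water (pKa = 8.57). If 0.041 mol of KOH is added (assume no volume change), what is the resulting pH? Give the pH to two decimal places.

After neutralization: n(HOBr) = 0.41 mol, n(OBr-) = 0.456 mol.
pH = pKa + log(n_OBr-/n_HOBr) = 8.57 + log(0.456/0.41) = 8.57 + (+0.046)

pH = 8.62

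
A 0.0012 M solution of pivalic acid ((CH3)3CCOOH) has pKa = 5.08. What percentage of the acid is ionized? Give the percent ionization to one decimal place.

(CH3)3CCOOH ⇌ (CH3)3CCOO- + H+; let x = [H+] at equilibrium.
Ka = 10^(−5.08) = 8.32 × 10^-6
Solve x² + 8.32e-06x − 9.98e-09 = 0 → x = 9.58 × 10^-5 M
Fraction ionized = 9.58 × 10^-5 / 0.0012 = 0.0798 → 8.0%

8.0%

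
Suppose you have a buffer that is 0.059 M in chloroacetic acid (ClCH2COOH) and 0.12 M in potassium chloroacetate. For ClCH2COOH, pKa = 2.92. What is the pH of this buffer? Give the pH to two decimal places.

Using pH = pKa + log([base]/[acid]) with [base]/[acid] = 0.12/0.059:
pH = 2.92 + (+0.308) = 3.23

pH = 3.23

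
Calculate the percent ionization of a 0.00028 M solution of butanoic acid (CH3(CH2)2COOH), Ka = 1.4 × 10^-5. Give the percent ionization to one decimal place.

20.0%

CH3(CH2)2COOH ⇌ CH3(CH2)2COO- + H+; let x = [H+] at equilibrium.
Ka = x²/(C₀ − x); solving the quadratic gives x = 5.60 × 10^-5 M.
% ionization = x/C₀ × 100% = 5.60 × 10^-5/0.00028 × 100% = 20.0%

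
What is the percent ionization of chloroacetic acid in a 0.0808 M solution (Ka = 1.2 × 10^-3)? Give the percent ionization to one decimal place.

11.5%

ClCH2COOH ⇌ ClCH2COO- + H+; let x = [H+] at equilibrium.
Ka = x²/(C₀ − x); solving the quadratic gives x = 9.27 × 10^-3 M.
% ionization = x/C₀ × 100% = 9.27 × 10^-3/0.0808 × 100% = 11.5%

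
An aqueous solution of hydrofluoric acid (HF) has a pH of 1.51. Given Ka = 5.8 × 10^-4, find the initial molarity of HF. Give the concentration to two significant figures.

[H+] = 10^(-1.51) = 3.09 × 10^-2 M = x
Ka = x²/(C₀ − x) ⇒ C₀ = x + x²/Ka
C₀ = 3.09 × 10^-2 + (3.09 × 10^-2)²/(5.8 × 10^-4) = 1.68 M

C₀ = 1.7 M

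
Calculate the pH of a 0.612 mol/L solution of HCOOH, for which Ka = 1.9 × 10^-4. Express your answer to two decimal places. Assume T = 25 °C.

HCOOH ⇌ HCOO- + H+
Ka = [H+]²/(0.612 − [H+]) = 1.9 × 10^-4
Neglecting [H+] in the denominator: [H+] = √(1.9 × 10^-4 × 0.612) = 1.08 × 10^-2 M
Check: 1.8% ionized — well under 5%, approximation valid.
pH = −log(1.08 × 10^-2) = 1.97

pH = 1.97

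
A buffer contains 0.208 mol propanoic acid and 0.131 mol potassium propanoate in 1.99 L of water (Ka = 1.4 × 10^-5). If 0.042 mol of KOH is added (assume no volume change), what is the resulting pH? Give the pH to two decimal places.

After neutralization: n(CH3CH2COOH) = 0.166 mol, n(CH3CH2COO-) = 0.173 mol.
pKa = −log(1.4 × 10^-5) = 4.854
pH = pKa + log([A⁻]/[HA]) = 4.854 + log(0.173/0.166) = 4.854 +0.018

pH = 4.87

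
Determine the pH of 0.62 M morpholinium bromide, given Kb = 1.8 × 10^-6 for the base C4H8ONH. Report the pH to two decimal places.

C4H8ONH2+ is the conjugate acid of the weak base C4H8ONH.
Ka = Kw/Kb = 1.0×10^-14 / 1.8 × 10^-6 = 5.56 × 10^-9
Ka = x²/(0.62 − x) = 5.56 × 10^-9
Since Ka ≪ C₀, x ≈ √(Ka·C₀) = 5.87 × 10^-5 M.
pH = −log(5.87 × 10^-5) = 4.23

pH = 4.23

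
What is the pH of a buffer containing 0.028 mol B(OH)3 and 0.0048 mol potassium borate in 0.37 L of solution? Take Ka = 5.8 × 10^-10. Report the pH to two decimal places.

pKa = −log(5.8 × 10^-10) = 9.237
Henderson–Hasselbalch: pH = pKa + log([B(OH)4-]/[B(OH)3]) = 9.237 + log(0.0048/0.028)
pH = 9.237 + (-0.766) = 8.47

pH = 8.47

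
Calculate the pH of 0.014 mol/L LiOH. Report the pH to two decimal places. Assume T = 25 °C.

LiOH is a strong base; [OH-] = 0.014 M.
pOH = -log(0.014) = 1.85
pH = 14.00 - 1.85 = 12.15

pH = 12.15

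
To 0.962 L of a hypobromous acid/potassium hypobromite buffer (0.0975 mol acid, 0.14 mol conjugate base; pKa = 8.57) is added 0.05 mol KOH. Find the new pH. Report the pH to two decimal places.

OH- converts HOBr to OBr-: HOBr → 0.0475 mol, OBr- → 0.19 mol.
Henderson–Hasselbalch with mole ratio 0.19/0.0475: pH = 8.57 + (+0.602)

pH = 9.17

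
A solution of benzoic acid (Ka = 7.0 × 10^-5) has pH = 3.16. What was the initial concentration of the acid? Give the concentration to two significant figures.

[H+] = 10^(-3.16) = 6.92 × 10^-4 M = x
Ka = x²/(C₀ − x) ⇒ C₀ = x + x²/Ka
C₀ = 6.92 × 10^-4 + (6.92 × 10^-4)²/(7.0 × 10^-5) = 7.53 × 10^-3 M

C₀ = 7.5 × 10^-3 M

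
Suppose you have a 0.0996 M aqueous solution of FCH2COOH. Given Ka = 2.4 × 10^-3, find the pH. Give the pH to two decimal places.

FCH2COOH ⇌ FCH2COO- + H+
Let x = [H+] at equilibrium. Ka = x²/(0.0996 − x).
The 5% rule fails; solving x² + Ka·x − Ka·C₀ = 0 exactly:
x = [−0.0024 + √(0.0024² + 0.000956)]/2 = 1.43 × 10^-2 M
pH = −log[H+] = −log(1.43 × 10^-2) = 1.84

pH = 1.84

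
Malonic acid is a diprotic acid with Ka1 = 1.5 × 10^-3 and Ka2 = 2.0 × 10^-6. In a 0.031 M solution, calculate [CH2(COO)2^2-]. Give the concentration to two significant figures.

2.0 × 10^-6 M

First ionization gives [H+] ≈ [CH2(COOH)COO-] = 6.11 × 10^-3 M.
Second step: Ka2 = [H+][CH2(COO)2^2-]/[CH2(COOH)COO-] ≈ [CH2(COO)2^2-] (since [H+] ≈ [CH2(COOH)COO-]).
So [CH2(COO)2^2-] ≈ Ka2.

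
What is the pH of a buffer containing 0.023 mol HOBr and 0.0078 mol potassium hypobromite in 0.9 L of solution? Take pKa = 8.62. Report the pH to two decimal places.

Using pH = pKa + log([base]/[acid]) with [base]/[acid] = 0.0078/0.023:
pH = 8.62 + (-0.470) = 8.15

pH = 8.15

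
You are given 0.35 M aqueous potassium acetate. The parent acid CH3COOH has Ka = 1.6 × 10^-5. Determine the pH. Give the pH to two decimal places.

CH3COO- is the conjugate base of the weak acid CH3COOH.
Kb = Kw/Ka = 1.0×10^-14 / 1.6 × 10^-5 = 6.25 × 10^-10
Kb = [OH-]²/(0.35 − [OH-]) = 6.25 × 10^-10
Since Kb ≪ C₀, [OH-] ≈ √(Kb·C₀) = 1.48 × 10^-5 M.
Check: 0.0042% ionized — well under 5%, approximation valid.
pOH = 4.83, so pH = 14.00 − pOH = 9.17

pH = 9.17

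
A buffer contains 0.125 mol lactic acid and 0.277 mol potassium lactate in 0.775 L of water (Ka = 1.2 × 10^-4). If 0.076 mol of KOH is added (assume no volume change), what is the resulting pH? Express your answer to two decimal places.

pH = 4.78

After neutralization: n(CH3CH(OH)COOH) = 0.049 mol, n(CH3CH(OH)COO-) = 0.353 mol.
pKa = −log(1.2 × 10^-4) = 3.921
pH = pKa + log([A⁻]/[HA]) = 3.921 + log(0.353/0.049) = 3.921 +0.858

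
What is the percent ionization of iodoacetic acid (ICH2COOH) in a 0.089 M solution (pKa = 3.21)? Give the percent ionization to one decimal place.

ICH2COOH ⇌ ICH2COO- + H+; let x = [H+] at equilibrium.
Ka = 10^(−3.21) = 6.17 × 10^-4
Solve x² + 0.000617x − 5.49e-05 = 0 → x = 7.11 × 10^-3 M
Fraction ionized = 7.11 × 10^-3 / 0.089 = 0.0799 → 8.0%

8.0%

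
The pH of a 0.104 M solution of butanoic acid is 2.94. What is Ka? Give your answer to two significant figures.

Ka = 1.3 × 10^-5

[H+] = 10^(-2.94) = 1.15 × 10^-3 M
At equilibrium [HA] = 0.104 − 1.15 × 10^-3 = 1.03 × 10^-1 M
Ka = [H+][A-]/[HA] = (1.15 × 10^-3)² / 1.03 × 10^-1 = 1.3 × 10^-5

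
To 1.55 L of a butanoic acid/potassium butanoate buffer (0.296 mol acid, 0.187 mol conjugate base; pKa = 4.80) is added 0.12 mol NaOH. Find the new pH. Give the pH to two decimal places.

After neutralization: n(CH3(CH2)2COOH) = 0.176 mol, n(CH3(CH2)2COO-) = 0.307 mol.
pH = pKa + log(n_CH3(CH2)2COO-/n_CH3(CH2)2COOH) = 4.80 + log(0.307/0.176) = 4.80 + (+0.242)

pH = 5.04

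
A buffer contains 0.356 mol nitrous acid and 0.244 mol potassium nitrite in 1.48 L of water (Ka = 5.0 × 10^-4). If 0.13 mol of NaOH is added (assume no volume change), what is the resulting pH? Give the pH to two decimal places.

After neutralization: n(HNO2) = 0.226 mol, n(NO2-) = 0.374 mol.
pKa = −log(5.0 × 10^-4) = 3.301
pH = pKa + log(n_NO2-/n_HNO2) = 3.301 + log(0.374/0.226) = 3.301 + (+0.219)

pH = 3.52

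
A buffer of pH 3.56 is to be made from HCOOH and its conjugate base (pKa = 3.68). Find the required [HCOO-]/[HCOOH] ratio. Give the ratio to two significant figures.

ratio = 0.76

pH = pKa + log(r) ⇒ log(r) = 3.56 − 3.68 = -0.12
r = [HCOO-]/[HCOOH] = 10^(-0.12) = 0.759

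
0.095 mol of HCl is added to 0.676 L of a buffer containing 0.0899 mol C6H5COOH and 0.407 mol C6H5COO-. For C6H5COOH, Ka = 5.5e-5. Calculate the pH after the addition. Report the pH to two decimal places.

pH = 4.49

Added H+ converts C6H5COO- to C6H5COOH: C6H5COOH → 0.185 mol, C6H5COO- → 0.312 mol.
pKa = −log(5.5 × 10^-5) = 4.260
pH = pKa + log(n_C6H5COO-/n_C6H5COOH) = 4.260 + log(0.312/0.185) = 4.260 + (+0.227)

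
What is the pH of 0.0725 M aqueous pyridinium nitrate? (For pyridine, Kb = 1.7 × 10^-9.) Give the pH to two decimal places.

pH = 3.19

C5H5NH+ is the conjugate acid of the weak base C5H5N.
Ka = Kw/Kb = 1.0×10^-14 / 1.7 × 10^-9 = 5.88 × 10^-6
Let x = [H+] at equilibrium. Ka = x²/(0.0725 − x).
Since Ka ≪ C₀, x ≈ √(Ka·C₀) = 6.53 × 10^-4 M.
pH = −log(6.53 × 10^-4) = 3.19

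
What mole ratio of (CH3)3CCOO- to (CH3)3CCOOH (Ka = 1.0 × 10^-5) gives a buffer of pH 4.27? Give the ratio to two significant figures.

ratio = 0.19

pKa = -log(1.0 × 10^-5) = 5.000
pH = pKa + log(r) ⇒ log(r) = 4.27 − 5.000 = -0.730
r = [(CH3)3CCOO-]/[(CH3)3CCOOH] = 10^(-0.730) = 0.186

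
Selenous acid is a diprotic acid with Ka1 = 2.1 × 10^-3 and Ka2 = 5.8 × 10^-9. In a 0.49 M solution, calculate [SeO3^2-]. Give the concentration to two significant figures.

First ionization gives [H+] ≈ [HSeO3-] = 3.10 × 10^-2 M.
Second step: Ka2 = [H+][SeO3^2-]/[HSeO3-] ≈ [SeO3^2-] (since [H+] ≈ [HSeO3-]).
So [SeO3^2-] ≈ Ka2.

5.8 × 10^-9 M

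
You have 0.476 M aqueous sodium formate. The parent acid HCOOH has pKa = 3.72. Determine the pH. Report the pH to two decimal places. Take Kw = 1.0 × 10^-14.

pH = 8.70

HCOO- is the conjugate base of the weak acid HCOOH.
Ka = 10^(−3.72) = 1.91 × 10^-4
Kb = Kw/Ka = 1.0×10^-14 / 1.91 × 10^-4 = 5.24 × 10^-11
From the ICE table, Kb = [OH-]²/(0.476 − [OH-]) = 5.24 × 10^-11.
Neglecting [OH-] in the denominator: [OH-] = √(5.24 × 10^-11 × 0.476) = 4.99 × 10^-6 M
pOH = −log(4.99 × 10^-6) = 5.30; pH = 14.00 − 5.30 = 8.70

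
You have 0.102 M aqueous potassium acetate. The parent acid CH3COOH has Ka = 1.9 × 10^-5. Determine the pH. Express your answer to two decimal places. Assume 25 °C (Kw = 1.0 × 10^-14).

pH = 8.86

CH3COO- is the conjugate base of the weak acid CH3COOH.
Kb = Kw/Ka = 1.0×10^-14 / 1.9 × 10^-5 = 5.26 × 10^-10
From the ICE table, Kb = x²/(0.102 − x) = 5.26 × 10^-10.
Since Kb ≪ C₀, x ≈ √(Kb·C₀) = 7.32 × 10^-6 M.
Check: 0.0072% ionized — well under 5%, approximation valid.
pOH = −log(7.32 × 10^-6) = 5.14; pH = 14.00 − 5.14 = 8.86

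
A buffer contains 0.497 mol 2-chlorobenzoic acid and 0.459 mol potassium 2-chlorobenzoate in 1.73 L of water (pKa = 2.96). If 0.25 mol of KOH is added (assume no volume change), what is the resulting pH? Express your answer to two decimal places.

pH = 3.42

After neutralization: n(ClC6H4COOH) = 0.247 mol, n(ClC6H4COO-) = 0.709 mol.
pH = pKa + log([A⁻]/[HA]) = 2.96 + log(0.709/0.247) = 2.96 +0.458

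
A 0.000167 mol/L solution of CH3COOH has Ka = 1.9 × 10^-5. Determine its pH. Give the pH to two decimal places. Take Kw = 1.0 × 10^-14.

CH3COOH ⇌ CH3COO- + H+
From the ICE table, Ka = [H+]²/(0.000167 − [H+]) = 1.9 × 10^-5.
Here C₀/Ka ≈ 8.79, so the small-[H+] approximation fails. Use the quadratic:
[H+] = (−Ka + √(Ka² + 4·Ka·C₀))/2 = 4.76 × 10^-5 M
pH = −log[H+] = −log(4.76 × 10^-5) = 4.32

pH = 4.32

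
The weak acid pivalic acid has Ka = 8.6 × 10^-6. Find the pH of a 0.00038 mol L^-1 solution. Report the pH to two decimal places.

pH = 4.28

(CH3)3CCOOH ⇌ (CH3)3CCOO- + H+
From the ICE table, Ka = [H+]²/(0.00038 − [H+]) = 8.6 × 10^-6.
The 5% rule fails; solving [H+]² + Ka·[H+] − Ka·C₀ = 0 exactly:
[H+] = (−Ka + √(Ka² + 4·Ka·C₀))/2 = 5.30 × 10^-5 M
pH = −log(5.30 × 10^-5) = 4.28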